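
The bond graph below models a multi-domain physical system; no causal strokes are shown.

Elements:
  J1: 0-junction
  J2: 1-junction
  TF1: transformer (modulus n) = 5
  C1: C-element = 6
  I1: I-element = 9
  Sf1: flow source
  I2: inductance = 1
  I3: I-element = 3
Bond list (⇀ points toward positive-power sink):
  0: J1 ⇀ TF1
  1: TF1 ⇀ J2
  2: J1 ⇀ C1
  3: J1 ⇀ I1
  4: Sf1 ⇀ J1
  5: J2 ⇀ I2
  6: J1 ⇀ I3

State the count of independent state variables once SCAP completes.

#4 |Sf1  (Sf1 (Sf) sets flow on bond)
#2 |J1  (C1: C, integral causality)
#0 |TF1  (J1: bond 2 brought effort, rest push out)
#3 |I1  (0-jn J1 has e-setter on 2)
#6 |I3  (common-e at J1 fixed by 2)
#1 |J2  (TF TF1: opposite of bond 0)
#5 |I2  (J2: last free bond brings flow in)

4  (C1, I1, I2, I3 all integral)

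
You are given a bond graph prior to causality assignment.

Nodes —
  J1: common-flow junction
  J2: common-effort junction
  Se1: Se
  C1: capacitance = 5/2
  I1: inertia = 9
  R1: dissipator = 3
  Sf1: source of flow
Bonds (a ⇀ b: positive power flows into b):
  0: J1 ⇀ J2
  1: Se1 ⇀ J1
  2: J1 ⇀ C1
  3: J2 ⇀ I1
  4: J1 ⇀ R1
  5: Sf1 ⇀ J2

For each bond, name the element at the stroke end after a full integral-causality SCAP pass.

β0 stroke→J2
β1 stroke→J1
β2 stroke→J1
β3 stroke→I1
β4 stroke→J1
β5 stroke→Sf1

b1 stroke at J1  (Se1 (Se) sets effort on bond)
b5 stroke at Sf1  (Sf1 fixes flow; stroke at Sf1)
b2 stroke at J1  (C1: C, integral causality)
b3 stroke at I1  (I1 integral (f out))
b0 stroke at J2  (closing 0-jn rule on J2)
b4 stroke at J1  (J1 flow already set via bond 0)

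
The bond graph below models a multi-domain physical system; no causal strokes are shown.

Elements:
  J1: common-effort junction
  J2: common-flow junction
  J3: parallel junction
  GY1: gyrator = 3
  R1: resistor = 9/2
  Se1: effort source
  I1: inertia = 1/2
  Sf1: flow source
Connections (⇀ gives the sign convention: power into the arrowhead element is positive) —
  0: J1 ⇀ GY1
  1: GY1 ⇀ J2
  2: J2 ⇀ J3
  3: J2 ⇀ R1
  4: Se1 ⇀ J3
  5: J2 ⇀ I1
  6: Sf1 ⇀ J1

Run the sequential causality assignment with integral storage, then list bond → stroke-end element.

#0 stroke→J1
#1 stroke→J2
#2 stroke→J2
#3 stroke→J2
#4 stroke→J3
#5 stroke→I1
#6 stroke→Sf1

b4 stroke→J3  (source Se1 imposes e)
b6 stroke→Sf1  (source Sf1 imposes f)
b0 stroke→J1  (J1 needs exactly one e-in)
b2 stroke→J2  (0-jn J3 has e-setter on 4)
b1 stroke→J2  (GY1: gyrator matches bond 0)
b5 stroke→I1  (I1: I, integral causality)
b3 stroke→J2  (1-jn J2 has f-setter on 5)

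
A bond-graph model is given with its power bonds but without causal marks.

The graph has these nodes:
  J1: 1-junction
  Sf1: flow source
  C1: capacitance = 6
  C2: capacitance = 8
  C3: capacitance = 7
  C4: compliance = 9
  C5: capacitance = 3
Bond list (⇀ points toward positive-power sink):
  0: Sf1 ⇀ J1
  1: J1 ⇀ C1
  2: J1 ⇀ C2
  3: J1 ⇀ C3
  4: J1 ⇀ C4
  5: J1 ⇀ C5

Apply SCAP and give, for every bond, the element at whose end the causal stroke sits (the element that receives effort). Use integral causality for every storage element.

#0 stroke→Sf1
#1 stroke→J1
#2 stroke→J1
#3 stroke→J1
#4 stroke→J1
#5 stroke→J1

#0 stroke→Sf1  (Sf1 fixes flow; stroke at Sf1)
#1 stroke→J1  (J1 flow already set via bond 0)
#2 stroke→J1  (J1 flow already set via bond 0)
#3 stroke→J1  (J1: bond 0 brought flow, rest push out)
#4 stroke→J1  (1-jn J1 has f-setter on 0)
#5 stroke→J1  (J1: bond 0 brought flow, rest push out)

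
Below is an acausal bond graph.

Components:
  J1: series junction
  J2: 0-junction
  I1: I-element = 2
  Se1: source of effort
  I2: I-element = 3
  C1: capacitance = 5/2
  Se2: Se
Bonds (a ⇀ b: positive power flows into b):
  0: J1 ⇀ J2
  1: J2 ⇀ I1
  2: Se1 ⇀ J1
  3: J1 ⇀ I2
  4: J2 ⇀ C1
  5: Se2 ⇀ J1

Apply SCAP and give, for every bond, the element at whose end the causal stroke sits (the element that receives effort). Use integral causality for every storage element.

β2 →J1  (Se1 fixes effort; stroke away)
β5 →J1  (source Se2 imposes e)
β1 →I1  (prefer integral on I1)
β3 →I2  (I2 outputs flow p/I2)
β0 →J1  (1-jn J1 has f-setter on 3)
β4 →J2  (closing 0-jn rule on J2)

b0 stroke at J1
b1 stroke at I1
b2 stroke at J1
b3 stroke at I2
b4 stroke at J2
b5 stroke at J1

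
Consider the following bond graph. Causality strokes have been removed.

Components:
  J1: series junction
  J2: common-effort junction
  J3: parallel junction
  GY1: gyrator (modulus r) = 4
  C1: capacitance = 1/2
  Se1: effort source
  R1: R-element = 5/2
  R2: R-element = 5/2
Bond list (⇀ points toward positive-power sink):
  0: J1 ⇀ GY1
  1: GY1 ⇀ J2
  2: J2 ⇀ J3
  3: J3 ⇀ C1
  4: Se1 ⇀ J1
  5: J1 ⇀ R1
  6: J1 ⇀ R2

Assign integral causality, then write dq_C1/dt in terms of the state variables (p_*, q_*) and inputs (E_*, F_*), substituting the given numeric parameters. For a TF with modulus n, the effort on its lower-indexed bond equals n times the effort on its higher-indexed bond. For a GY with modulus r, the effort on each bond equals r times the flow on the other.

b4 stroke→J1  (Se1 (Se) sets effort on bond)
b3 stroke→J3  (C1 outputs effort q/C1)
b2 stroke→J2  (0-jn J3 has e-setter on 3)
b1 stroke→GY1  (J2 effort already set via bond 2)
b0 stroke→GY1  (GY1 both-in/both-out from 1)
b5 stroke→J1  (1-jn J1 has f-setter on 0)
b6 stroke→J1  (1-jn J1 has f-setter on 0)

dq_C1/dt = E_Se1/4 - 5*q_C1/8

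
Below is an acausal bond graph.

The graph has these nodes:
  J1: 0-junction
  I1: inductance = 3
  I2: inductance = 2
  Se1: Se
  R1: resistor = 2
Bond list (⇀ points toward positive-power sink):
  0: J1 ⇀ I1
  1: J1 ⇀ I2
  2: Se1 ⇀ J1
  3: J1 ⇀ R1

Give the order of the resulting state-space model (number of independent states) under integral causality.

2  (I1, I2 all integral)

bond 2 stroke→J1  (source Se1 imposes e)
bond 0 stroke→I1  (0-jn J1 has e-setter on 2)
bond 1 stroke→I2  (common-e at J1 fixed by 2)
bond 3 stroke→R1  (J1: bond 2 brought effort, rest push out)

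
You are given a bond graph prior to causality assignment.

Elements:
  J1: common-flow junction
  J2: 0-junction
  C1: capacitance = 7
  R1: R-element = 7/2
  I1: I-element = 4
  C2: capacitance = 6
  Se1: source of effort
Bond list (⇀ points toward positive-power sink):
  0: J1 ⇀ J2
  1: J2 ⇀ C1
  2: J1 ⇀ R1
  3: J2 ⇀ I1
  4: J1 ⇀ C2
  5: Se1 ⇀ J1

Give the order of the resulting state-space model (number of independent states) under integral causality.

β5 stroke at J1  (source Se1 imposes e)
β1 stroke at J2  (C1: C, integral causality)
β0 stroke at J1  (J2: bond 1 brought effort, rest push out)
β3 stroke at I1  (0-jn J2 has e-setter on 1)
β4 stroke at J1  (prefer integral on C2)
β2 stroke at R1  (J1: last free bond brings flow in)

3  (C1, C2, I1 all integral)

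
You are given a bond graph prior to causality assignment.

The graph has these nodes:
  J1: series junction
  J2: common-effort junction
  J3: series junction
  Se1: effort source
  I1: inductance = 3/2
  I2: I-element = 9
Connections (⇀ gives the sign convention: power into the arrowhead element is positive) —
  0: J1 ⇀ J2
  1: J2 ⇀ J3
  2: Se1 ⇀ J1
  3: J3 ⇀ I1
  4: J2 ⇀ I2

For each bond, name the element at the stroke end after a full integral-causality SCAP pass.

bond 2 stroke→J1  (Se1 (Se) sets effort on bond)
bond 0 stroke→J2  (closing 1-jn rule on J1)
bond 1 stroke→J3  (0-jn J2 has e-setter on 0)
bond 4 stroke→I2  (common-e at J2 fixed by 0)
bond 3 stroke→I1  (J3 needs exactly one f-in)

bond 0 |J2
bond 1 |J3
bond 2 |J1
bond 3 |I1
bond 4 |I2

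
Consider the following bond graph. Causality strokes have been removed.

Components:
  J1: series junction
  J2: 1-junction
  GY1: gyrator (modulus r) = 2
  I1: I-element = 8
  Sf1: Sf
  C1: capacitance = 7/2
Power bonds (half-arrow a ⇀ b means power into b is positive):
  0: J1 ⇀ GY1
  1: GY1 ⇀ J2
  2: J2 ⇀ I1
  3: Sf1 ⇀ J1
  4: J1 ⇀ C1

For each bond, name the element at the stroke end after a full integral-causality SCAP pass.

b3 stroke at Sf1  (Sf1 fixes flow; stroke at Sf1)
b0 stroke at J1  (J1 flow already set via bond 3)
b4 stroke at J1  (common-f at J1 fixed by 3)
b1 stroke at J2  (through GY1, causality inverts; strokes same side of GY1)
b2 stroke at I1  (closing 1-jn rule on J2)

b0 →J1
b1 →J2
b2 →I1
b3 →Sf1
b4 →J1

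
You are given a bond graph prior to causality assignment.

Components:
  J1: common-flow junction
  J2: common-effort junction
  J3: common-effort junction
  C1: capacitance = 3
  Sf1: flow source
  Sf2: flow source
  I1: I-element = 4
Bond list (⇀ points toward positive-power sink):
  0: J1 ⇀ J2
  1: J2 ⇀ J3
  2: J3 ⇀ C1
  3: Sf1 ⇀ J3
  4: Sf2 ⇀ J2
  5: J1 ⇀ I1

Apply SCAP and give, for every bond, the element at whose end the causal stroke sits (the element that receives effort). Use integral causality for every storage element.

β0 →J1
β1 →J2
β2 →J3
β3 →Sf1
β4 →Sf2
β5 →I1

#3 →Sf1  (Sf1 (Sf) sets flow on bond)
#4 →Sf2  (Sf2: flow source, stroke at near end)
#2 →J3  (prefer integral on C1)
#1 →J2  (J3: bond 2 brought effort, rest push out)
#0 →J1  (0-jn J2 has e-setter on 1)
#5 →I1  (only one flow-in slot at J1)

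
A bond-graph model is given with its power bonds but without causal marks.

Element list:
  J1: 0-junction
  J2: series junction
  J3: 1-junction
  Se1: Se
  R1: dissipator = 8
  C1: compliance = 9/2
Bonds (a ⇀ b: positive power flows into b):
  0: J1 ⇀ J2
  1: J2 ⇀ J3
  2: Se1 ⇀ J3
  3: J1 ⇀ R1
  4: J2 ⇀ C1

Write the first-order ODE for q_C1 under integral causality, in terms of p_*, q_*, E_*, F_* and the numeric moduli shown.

dq_C1/dt = E_Se1/8 - q_C1/36

β2 →J3  (source Se1 imposes e)
β1 →J2  (closing 1-jn rule on J3)
β4 →J2  (C1 integral (e out))
β0 →J1  (J2 needs exactly one f-in)
β3 →R1  (common-e at J1 fixed by 0)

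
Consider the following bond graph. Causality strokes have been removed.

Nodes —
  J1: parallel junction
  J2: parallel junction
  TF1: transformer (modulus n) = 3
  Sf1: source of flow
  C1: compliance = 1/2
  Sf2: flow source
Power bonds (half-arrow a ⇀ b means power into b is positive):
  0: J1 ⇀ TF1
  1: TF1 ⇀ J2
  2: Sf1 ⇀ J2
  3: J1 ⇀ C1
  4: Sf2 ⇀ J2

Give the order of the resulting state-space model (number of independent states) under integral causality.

bond 2 |Sf1  (Sf1 fixes flow; stroke at Sf1)
bond 4 |Sf2  (Sf2: flow source, stroke at near end)
bond 1 |J2  (closing 0-jn rule on J2)
bond 0 |TF1  (TF TF1: opposite of bond 1)
bond 3 |J1  (closing 0-jn rule on J1)

1  (C1 all integral)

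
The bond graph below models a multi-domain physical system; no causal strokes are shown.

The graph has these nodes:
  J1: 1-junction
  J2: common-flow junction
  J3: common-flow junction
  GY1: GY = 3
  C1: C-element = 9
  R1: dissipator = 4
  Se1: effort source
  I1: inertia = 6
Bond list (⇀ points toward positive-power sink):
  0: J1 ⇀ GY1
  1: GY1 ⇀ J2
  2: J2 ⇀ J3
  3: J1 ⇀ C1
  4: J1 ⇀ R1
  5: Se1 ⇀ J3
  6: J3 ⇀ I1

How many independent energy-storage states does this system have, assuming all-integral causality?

#5 |J3  (Se1 (Se) sets effort on bond)
#3 |J1  (C1 integral (e out))
#6 |I1  (I1: I, integral causality)
#2 |J3  (1-jn J3 has f-setter on 6)
#1 |J2  (common-f at J2 fixed by 2)
#0 |J1  (GY1: gyrator matches bond 1)
#4 |R1  (closing 1-jn rule on J1)

2  (C1, I1 all integral)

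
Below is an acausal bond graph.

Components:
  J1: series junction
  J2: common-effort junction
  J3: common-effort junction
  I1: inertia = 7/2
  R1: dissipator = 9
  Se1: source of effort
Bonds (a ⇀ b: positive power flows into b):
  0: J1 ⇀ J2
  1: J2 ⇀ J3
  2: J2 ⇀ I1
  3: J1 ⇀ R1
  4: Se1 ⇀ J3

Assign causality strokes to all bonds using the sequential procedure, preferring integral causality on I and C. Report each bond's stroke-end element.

β4 stroke→J3  (Se1: effort source, stroke at far end)
β1 stroke→J2  (common-e at J3 fixed by 4)
β0 stroke→J1  (J2 effort already set via bond 1)
β2 stroke→I1  (J2 effort already set via bond 1)
β3 stroke→R1  (only one flow-in slot at J1)

bond 0 stroke at J1
bond 1 stroke at J2
bond 2 stroke at I1
bond 3 stroke at R1
bond 4 stroke at J3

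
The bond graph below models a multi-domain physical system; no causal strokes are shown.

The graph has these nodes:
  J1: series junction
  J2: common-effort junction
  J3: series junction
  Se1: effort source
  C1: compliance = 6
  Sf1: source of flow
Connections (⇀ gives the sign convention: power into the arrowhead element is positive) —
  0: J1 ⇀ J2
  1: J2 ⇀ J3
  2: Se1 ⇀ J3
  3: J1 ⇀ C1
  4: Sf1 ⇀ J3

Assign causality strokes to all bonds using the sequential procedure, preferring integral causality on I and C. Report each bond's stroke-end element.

bond 0 →J2
bond 1 →J3
bond 2 →J3
bond 3 →J1
bond 4 →Sf1

bond 2 stroke→J3  (source Se1 imposes e)
bond 4 stroke→Sf1  (Sf1: flow source, stroke at near end)
bond 1 stroke→J3  (J3 flow already set via bond 4)
bond 0 stroke→J2  (J2: last free bond brings effort in)
bond 3 stroke→J1  (J1 flow already set via bond 0)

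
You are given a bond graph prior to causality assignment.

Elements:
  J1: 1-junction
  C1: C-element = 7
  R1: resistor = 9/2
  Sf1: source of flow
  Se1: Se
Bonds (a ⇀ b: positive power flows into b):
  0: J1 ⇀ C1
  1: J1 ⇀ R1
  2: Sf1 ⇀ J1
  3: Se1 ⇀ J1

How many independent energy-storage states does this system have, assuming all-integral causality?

β2 →Sf1  (Sf1: flow source, stroke at near end)
β3 →J1  (Se1: effort source, stroke at far end)
β0 →J1  (1-jn J1 has f-setter on 2)
β1 →J1  (1-jn J1 has f-setter on 2)

1  (C1 all integral)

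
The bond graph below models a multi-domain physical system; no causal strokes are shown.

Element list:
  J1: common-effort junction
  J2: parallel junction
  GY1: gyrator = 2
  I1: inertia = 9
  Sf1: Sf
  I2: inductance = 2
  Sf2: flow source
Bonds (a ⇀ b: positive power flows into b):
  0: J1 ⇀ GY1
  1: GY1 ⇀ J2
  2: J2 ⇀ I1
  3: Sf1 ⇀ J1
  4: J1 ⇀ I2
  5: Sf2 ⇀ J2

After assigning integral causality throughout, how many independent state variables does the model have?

2  (I1, I2 all integral)

β3 →Sf1  (Sf1 fixes flow; stroke at Sf1)
β5 →Sf2  (source Sf2 imposes f)
β2 →I1  (prefer integral on I1)
β1 →J2  (closing 0-jn rule on J2)
β0 →J1  (GY1: gyrator matches bond 1)
β4 →I2  (0-jn J1 has e-setter on 0)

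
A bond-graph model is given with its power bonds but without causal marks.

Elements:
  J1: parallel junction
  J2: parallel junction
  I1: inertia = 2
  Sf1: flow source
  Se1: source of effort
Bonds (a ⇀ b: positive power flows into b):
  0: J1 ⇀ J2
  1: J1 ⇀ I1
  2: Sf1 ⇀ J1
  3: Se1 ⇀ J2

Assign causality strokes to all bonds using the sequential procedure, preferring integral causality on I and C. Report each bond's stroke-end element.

bond 0 stroke at J1
bond 1 stroke at I1
bond 2 stroke at Sf1
bond 3 stroke at J2

bond 2 →Sf1  (Sf1 (Sf) sets flow on bond)
bond 3 →J2  (Se1 fixes effort; stroke away)
bond 0 →J1  (0-jn J2 has e-setter on 3)
bond 1 →I1  (J1 effort already set via bond 0)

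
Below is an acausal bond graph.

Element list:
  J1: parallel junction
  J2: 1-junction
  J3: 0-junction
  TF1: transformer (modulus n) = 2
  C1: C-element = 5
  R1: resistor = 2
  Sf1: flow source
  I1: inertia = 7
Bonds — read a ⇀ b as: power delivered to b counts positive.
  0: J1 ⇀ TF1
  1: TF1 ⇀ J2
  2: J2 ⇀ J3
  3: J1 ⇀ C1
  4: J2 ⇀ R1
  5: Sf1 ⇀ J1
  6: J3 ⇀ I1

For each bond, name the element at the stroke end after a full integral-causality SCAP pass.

β0 |TF1
β1 |J2
β2 |J3
β3 |J1
β4 |J2
β5 |Sf1
β6 |I1

β5 →Sf1  (Sf1: flow source, stroke at near end)
β3 →J1  (C1: C, integral causality)
β0 →TF1  (common-e at J1 fixed by 3)
β1 →J2  (TF1 one-in-one-out from 0)
β6 →I1  (prefer integral on I1)
β2 →J3  (J3 needs exactly one e-in)
β4 →J2  (J2 flow already set via bond 2)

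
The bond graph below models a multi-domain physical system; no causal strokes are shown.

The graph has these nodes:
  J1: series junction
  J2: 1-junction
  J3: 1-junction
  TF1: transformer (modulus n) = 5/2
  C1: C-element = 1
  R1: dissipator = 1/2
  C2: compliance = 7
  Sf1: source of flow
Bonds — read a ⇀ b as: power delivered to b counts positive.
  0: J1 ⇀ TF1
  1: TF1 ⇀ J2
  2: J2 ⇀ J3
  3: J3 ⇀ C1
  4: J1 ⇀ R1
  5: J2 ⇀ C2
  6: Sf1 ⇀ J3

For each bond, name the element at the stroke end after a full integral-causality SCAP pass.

bond 6 stroke→Sf1  (Sf1 fixes flow; stroke at Sf1)
bond 2 stroke→J3  (J3: bond 6 brought flow, rest push out)
bond 3 stroke→J3  (J3: bond 6 brought flow, rest push out)
bond 1 stroke→J2  (J2 flow already set via bond 2)
bond 5 stroke→J2  (J2 flow already set via bond 2)
bond 0 stroke→TF1  (TF1 one-in-one-out from 1)
bond 4 stroke→J1  (1-jn J1 has f-setter on 0)

b0 stroke at TF1
b1 stroke at J2
b2 stroke at J3
b3 stroke at J3
b4 stroke at J1
b5 stroke at J2
b6 stroke at Sf1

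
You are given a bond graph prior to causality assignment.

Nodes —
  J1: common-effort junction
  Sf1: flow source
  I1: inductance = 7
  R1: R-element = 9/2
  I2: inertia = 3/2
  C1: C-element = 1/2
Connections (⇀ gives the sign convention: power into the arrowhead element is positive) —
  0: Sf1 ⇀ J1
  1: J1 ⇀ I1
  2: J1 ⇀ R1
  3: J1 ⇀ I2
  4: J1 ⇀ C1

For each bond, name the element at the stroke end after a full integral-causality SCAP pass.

b0 →Sf1  (Sf1: flow source, stroke at near end)
b1 →I1  (prefer integral on I1)
b3 →I2  (prefer integral on I2)
b4 →J1  (C1: C, integral causality)
b2 →R1  (J1 effort already set via bond 4)

b0 stroke→Sf1
b1 stroke→I1
b2 stroke→R1
b3 stroke→I2
b4 stroke→J1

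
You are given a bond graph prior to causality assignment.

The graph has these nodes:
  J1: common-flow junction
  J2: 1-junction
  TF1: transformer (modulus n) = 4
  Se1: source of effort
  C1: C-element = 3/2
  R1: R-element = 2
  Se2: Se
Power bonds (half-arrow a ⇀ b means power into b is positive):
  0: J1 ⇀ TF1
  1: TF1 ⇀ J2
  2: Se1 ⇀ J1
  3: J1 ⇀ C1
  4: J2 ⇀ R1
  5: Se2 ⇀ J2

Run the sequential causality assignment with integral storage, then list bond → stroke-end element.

β0 stroke at TF1
β1 stroke at J2
β2 stroke at J1
β3 stroke at J1
β4 stroke at R1
β5 stroke at J2

β2 |J1  (Se1: effort source, stroke at far end)
β5 |J2  (Se2 fixes effort; stroke away)
β3 |J1  (C1 outputs effort q/C1)
β0 |TF1  (J1 needs exactly one f-in)
β1 |J2  (TF1: transformer flips bond 0)
β4 |R1  (only one flow-in slot at J2)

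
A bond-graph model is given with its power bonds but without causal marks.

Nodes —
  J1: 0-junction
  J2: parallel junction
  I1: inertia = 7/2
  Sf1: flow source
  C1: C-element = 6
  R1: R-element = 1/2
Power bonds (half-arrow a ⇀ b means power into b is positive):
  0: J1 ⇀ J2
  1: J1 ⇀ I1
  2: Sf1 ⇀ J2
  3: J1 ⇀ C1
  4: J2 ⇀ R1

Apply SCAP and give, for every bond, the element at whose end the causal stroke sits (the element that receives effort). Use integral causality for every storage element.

b0 |J2
b1 |I1
b2 |Sf1
b3 |J1
b4 |R1

#2 |Sf1  (Sf1 fixes flow; stroke at Sf1)
#1 |I1  (I1 integral (f out))
#3 |J1  (prefer integral on C1)
#0 |J2  (J1 effort already set via bond 3)
#4 |R1  (J2: bond 0 brought effort, rest push out)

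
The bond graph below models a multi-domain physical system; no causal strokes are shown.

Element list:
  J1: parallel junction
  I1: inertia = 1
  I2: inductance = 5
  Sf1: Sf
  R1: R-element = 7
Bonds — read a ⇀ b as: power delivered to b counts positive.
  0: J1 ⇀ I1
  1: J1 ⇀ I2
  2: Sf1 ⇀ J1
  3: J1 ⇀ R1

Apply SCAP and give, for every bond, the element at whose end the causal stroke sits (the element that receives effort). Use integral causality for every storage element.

b0 stroke→I1
b1 stroke→I2
b2 stroke→Sf1
b3 stroke→J1

b2 |Sf1  (source Sf1 imposes f)
b0 |I1  (prefer integral on I1)
b1 |I2  (I2 outputs flow p/I2)
b3 |J1  (only one effort-in slot at J1)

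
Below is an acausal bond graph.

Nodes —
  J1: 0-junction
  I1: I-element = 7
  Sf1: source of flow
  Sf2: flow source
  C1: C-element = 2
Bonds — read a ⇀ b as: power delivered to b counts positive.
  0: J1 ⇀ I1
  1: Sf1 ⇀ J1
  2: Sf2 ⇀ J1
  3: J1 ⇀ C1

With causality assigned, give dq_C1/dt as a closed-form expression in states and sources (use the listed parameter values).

b1 stroke→Sf1  (source Sf1 imposes f)
b2 stroke→Sf2  (Sf2 fixes flow; stroke at Sf2)
b0 stroke→I1  (prefer integral on I1)
b3 stroke→J1  (only one effort-in slot at J1)

dq_C1/dt = F_Sf1 + F_Sf2 - p_I1/7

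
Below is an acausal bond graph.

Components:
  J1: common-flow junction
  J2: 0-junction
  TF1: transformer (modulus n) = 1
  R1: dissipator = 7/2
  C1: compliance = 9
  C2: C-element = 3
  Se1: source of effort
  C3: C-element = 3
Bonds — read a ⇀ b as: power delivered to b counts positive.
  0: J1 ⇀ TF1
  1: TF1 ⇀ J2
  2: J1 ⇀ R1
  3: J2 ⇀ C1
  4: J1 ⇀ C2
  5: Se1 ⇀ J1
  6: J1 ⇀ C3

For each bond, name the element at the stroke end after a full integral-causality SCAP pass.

b0 →J1
b1 →TF1
b2 →R1
b3 →J2
b4 →J1
b5 →J1
b6 →J1

β5 |J1  (Se1 (Se) sets effort on bond)
β3 |J2  (C1: C, integral causality)
β1 |TF1  (0-jn J2 has e-setter on 3)
β0 |J1  (TF TF1: opposite of bond 1)
β4 |J1  (C2 integral (e out))
β6 |J1  (prefer integral on C3)
β2 |R1  (only one flow-in slot at J1)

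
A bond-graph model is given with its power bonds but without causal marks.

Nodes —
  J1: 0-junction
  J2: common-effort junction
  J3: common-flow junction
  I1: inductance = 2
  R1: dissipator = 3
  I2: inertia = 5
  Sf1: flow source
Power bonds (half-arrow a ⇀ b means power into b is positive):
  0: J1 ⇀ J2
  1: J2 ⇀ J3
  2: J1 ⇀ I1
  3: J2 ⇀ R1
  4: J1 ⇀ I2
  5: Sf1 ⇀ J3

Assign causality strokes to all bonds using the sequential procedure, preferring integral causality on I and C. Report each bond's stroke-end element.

β0 →J1
β1 →J3
β2 →I1
β3 →J2
β4 →I2
β5 →Sf1

#5 |Sf1  (source Sf1 imposes f)
#1 |J3  (J3 flow already set via bond 5)
#2 |I1  (I1: I, integral causality)
#4 |I2  (I2 integral (f out))
#0 |J1  (J1 needs exactly one e-in)
#3 |J2  (J2 needs exactly one e-in)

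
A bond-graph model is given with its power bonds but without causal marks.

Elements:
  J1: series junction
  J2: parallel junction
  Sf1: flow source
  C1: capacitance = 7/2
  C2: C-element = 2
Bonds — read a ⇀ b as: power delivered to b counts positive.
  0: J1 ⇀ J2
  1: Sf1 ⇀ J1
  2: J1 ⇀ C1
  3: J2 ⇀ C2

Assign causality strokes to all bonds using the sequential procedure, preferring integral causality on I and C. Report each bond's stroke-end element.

β1 →Sf1  (Sf1: flow source, stroke at near end)
β0 →J1  (common-f at J1 fixed by 1)
β2 →J1  (common-f at J1 fixed by 1)
β3 →J2  (J2 needs exactly one e-in)

β0 |J1
β1 |Sf1
β2 |J1
β3 |J2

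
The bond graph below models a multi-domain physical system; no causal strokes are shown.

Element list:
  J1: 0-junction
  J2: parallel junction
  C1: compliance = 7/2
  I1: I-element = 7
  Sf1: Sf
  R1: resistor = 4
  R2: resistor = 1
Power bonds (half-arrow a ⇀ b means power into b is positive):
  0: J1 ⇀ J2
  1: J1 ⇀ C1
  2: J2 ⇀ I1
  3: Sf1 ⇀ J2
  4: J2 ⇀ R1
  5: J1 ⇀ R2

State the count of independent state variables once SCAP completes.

2  (C1, I1 all integral)

bond 3 →Sf1  (source Sf1 imposes f)
bond 1 →J1  (prefer integral on C1)
bond 0 →J2  (common-e at J1 fixed by 1)
bond 5 →R2  (J1: bond 1 brought effort, rest push out)
bond 2 →I1  (common-e at J2 fixed by 0)
bond 4 →R1  (J2: bond 0 brought effort, rest push out)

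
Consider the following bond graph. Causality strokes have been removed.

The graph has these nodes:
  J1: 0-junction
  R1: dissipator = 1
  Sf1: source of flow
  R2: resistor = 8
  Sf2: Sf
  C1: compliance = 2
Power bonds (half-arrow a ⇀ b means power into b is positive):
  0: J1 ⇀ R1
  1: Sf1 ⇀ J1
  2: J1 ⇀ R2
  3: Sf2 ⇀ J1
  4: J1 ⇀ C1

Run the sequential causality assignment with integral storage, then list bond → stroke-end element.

bond 0 →R1
bond 1 →Sf1
bond 2 →R2
bond 3 →Sf2
bond 4 →J1

β1 |Sf1  (source Sf1 imposes f)
β3 |Sf2  (Sf2 (Sf) sets flow on bond)
β4 |J1  (prefer integral on C1)
β0 |R1  (J1 effort already set via bond 4)
β2 |R2  (J1: bond 4 brought effort, rest push out)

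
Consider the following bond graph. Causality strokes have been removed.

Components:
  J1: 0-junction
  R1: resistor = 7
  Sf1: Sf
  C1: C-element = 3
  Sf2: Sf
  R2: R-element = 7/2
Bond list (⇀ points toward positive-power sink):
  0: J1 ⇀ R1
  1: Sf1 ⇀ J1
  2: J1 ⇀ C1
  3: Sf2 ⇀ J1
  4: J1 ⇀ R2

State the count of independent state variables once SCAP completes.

bond 1 stroke→Sf1  (Sf1: flow source, stroke at near end)
bond 3 stroke→Sf2  (Sf2: flow source, stroke at near end)
bond 2 stroke→J1  (prefer integral on C1)
bond 0 stroke→R1  (J1: bond 2 brought effort, rest push out)
bond 4 stroke→R2  (common-e at J1 fixed by 2)

1  (C1 all integral)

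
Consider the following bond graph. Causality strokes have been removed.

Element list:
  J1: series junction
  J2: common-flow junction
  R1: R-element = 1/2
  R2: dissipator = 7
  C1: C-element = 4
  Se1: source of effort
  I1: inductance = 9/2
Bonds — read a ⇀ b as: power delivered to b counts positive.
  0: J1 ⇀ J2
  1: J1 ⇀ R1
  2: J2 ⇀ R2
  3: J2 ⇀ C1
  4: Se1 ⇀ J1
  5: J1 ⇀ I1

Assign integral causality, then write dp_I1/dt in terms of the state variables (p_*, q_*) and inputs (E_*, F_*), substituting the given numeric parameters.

dp_I1/dt = E_Se1 - 5*p_I1/3 - q_C1/4

bond 4 stroke at J1  (Se1: effort source, stroke at far end)
bond 3 stroke at J2  (prefer integral on C1)
bond 5 stroke at I1  (I1 integral (f out))
bond 0 stroke at J1  (1-jn J1 has f-setter on 5)
bond 1 stroke at J1  (J1 flow already set via bond 5)
bond 2 stroke at J2  (J2: bond 0 brought flow, rest push out)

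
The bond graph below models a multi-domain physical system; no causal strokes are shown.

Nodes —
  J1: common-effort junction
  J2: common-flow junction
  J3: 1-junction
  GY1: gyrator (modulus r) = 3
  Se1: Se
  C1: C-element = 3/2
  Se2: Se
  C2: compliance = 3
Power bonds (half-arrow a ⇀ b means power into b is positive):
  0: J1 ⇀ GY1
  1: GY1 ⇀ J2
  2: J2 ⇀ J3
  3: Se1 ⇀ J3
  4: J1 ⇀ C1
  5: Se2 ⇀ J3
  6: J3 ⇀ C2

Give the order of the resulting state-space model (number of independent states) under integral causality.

bond 3 stroke→J3  (Se1 fixes effort; stroke away)
bond 5 stroke→J3  (Se2: effort source, stroke at far end)
bond 4 stroke→J1  (C1 outputs effort q/C1)
bond 0 stroke→GY1  (common-e at J1 fixed by 4)
bond 1 stroke→GY1  (GY1 both-in/both-out from 0)
bond 2 stroke→J2  (1-jn J2 has f-setter on 1)
bond 6 stroke→J3  (J3: bond 2 brought flow, rest push out)

2  (C1, C2 all integral)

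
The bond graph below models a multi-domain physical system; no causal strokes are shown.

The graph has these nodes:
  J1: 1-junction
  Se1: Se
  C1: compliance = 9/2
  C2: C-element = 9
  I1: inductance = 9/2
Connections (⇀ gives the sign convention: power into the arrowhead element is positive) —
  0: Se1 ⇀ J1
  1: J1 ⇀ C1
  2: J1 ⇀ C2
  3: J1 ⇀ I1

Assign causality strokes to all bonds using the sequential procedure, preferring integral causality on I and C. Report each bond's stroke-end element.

β0 stroke→J1  (Se1 (Se) sets effort on bond)
β1 stroke→J1  (C1 integral (e out))
β2 stroke→J1  (C2: C, integral causality)
β3 stroke→I1  (J1 needs exactly one f-in)

b0 stroke at J1
b1 stroke at J1
b2 stroke at J1
b3 stroke at I1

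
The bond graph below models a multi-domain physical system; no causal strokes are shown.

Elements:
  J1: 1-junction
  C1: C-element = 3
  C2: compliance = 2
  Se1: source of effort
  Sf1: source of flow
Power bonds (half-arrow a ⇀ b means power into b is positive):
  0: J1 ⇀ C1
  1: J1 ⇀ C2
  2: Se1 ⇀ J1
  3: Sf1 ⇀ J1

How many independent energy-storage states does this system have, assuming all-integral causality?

β2 stroke→J1  (Se1 (Se) sets effort on bond)
β3 stroke→Sf1  (source Sf1 imposes f)
β0 stroke→J1  (1-jn J1 has f-setter on 3)
β1 stroke→J1  (1-jn J1 has f-setter on 3)

2  (C1, C2 all integral)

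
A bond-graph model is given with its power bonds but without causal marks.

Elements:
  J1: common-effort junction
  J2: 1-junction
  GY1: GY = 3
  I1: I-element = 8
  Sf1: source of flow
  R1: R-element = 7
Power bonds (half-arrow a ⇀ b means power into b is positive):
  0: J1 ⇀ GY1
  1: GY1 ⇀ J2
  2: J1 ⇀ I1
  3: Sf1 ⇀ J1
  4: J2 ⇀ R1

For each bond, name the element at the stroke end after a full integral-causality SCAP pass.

β3 →Sf1  (Sf1: flow source, stroke at near end)
β2 →I1  (I1 integral (f out))
β0 →J1  (J1: last free bond brings effort in)
β1 →J2  (through GY1, causality inverts; strokes same side of GY1)
β4 →R1  (J2 needs exactly one f-in)

β0 →J1
β1 →J2
β2 →I1
β3 →Sf1
β4 →R1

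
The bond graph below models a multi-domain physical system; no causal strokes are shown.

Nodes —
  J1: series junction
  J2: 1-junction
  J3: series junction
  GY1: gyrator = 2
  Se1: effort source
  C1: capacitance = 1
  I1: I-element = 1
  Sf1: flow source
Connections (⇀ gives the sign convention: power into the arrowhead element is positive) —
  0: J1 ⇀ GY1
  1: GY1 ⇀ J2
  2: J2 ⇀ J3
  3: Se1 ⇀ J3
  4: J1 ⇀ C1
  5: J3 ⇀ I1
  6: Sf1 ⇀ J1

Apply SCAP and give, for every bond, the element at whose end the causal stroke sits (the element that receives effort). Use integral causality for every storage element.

β0 |J1
β1 |J2
β2 |J3
β3 |J3
β4 |J1
β5 |I1
β6 |Sf1

β3 stroke at J3  (Se1: effort source, stroke at far end)
β6 stroke at Sf1  (Sf1 fixes flow; stroke at Sf1)
β0 stroke at J1  (common-f at J1 fixed by 6)
β4 stroke at J1  (J1: bond 6 brought flow, rest push out)
β1 stroke at J2  (GY1 both-in/both-out from 0)
β2 stroke at J3  (closing 1-jn rule on J2)
β5 stroke at I1  (J3 needs exactly one f-in)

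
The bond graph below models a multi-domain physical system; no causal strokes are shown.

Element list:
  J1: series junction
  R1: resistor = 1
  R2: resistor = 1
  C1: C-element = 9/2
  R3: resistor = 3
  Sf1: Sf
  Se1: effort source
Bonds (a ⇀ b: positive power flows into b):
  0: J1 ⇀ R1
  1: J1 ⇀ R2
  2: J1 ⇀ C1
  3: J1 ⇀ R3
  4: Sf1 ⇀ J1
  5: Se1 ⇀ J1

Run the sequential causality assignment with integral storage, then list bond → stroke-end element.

bond 0 →J1
bond 1 →J1
bond 2 →J1
bond 3 →J1
bond 4 →Sf1
bond 5 →J1

#4 →Sf1  (Sf1: flow source, stroke at near end)
#5 →J1  (source Se1 imposes e)
#0 →J1  (1-jn J1 has f-setter on 4)
#1 →J1  (J1 flow already set via bond 4)
#2 →J1  (common-f at J1 fixed by 4)
#3 →J1  (J1: bond 4 brought flow, rest push out)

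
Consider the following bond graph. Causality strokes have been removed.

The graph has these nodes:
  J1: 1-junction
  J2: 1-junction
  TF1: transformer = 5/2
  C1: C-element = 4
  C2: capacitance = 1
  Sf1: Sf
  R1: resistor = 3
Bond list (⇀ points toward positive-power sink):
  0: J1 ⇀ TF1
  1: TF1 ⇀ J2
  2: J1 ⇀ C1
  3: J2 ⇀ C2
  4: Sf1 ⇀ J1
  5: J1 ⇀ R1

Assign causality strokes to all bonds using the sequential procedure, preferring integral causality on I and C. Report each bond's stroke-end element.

b0 stroke at J1
b1 stroke at TF1
b2 stroke at J1
b3 stroke at J2
b4 stroke at Sf1
b5 stroke at J1

b4 stroke at Sf1  (Sf1: flow source, stroke at near end)
b0 stroke at J1  (common-f at J1 fixed by 4)
b2 stroke at J1  (1-jn J1 has f-setter on 4)
b5 stroke at J1  (J1: bond 4 brought flow, rest push out)
b1 stroke at TF1  (TF TF1: opposite of bond 0)
b3 stroke at J2  (common-f at J2 fixed by 1)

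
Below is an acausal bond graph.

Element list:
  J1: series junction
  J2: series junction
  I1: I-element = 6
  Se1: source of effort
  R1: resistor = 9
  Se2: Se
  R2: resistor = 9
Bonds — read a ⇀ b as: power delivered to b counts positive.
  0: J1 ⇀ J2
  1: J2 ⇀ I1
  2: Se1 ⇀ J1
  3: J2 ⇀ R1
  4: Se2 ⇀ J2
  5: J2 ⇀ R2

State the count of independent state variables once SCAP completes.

1  (I1 all integral)

β2 |J1  (source Se1 imposes e)
β4 |J2  (source Se2 imposes e)
β0 |J2  (J1 needs exactly one f-in)
β1 |I1  (I1: I, integral causality)
β3 |J2  (common-f at J2 fixed by 1)
β5 |J2  (1-jn J2 has f-setter on 1)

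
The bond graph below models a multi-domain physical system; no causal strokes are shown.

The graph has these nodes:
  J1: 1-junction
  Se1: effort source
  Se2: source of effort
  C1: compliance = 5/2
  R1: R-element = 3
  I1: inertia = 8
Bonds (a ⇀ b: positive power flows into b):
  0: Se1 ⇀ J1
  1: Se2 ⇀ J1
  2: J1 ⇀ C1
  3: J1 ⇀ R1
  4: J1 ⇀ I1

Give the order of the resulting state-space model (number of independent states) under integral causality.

2  (C1, I1 all integral)

bond 0 stroke→J1  (source Se1 imposes e)
bond 1 stroke→J1  (Se2: effort source, stroke at far end)
bond 2 stroke→J1  (C1 outputs effort q/C1)
bond 4 stroke→I1  (I1: I, integral causality)
bond 3 stroke→J1  (1-jn J1 has f-setter on 4)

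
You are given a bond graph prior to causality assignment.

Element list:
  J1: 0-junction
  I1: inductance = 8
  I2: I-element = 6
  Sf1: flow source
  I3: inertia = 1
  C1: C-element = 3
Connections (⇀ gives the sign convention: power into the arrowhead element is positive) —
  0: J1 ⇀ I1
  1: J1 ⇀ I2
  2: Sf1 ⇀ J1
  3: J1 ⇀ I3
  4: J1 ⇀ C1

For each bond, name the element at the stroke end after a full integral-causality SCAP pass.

bond 2 stroke→Sf1  (Sf1 fixes flow; stroke at Sf1)
bond 0 stroke→I1  (prefer integral on I1)
bond 1 stroke→I2  (I2: I, integral causality)
bond 3 stroke→I3  (I3 outputs flow p/I3)
bond 4 stroke→J1  (J1 needs exactly one e-in)

β0 stroke→I1
β1 stroke→I2
β2 stroke→Sf1
β3 stroke→I3
β4 stroke→J1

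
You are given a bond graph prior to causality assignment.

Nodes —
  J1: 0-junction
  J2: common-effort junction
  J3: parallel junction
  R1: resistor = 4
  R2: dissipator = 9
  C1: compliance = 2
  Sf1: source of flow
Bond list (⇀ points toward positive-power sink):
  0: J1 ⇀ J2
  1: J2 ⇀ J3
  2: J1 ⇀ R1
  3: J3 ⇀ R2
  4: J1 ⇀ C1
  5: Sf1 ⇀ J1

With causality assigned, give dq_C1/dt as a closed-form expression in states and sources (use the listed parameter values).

#5 stroke at Sf1  (source Sf1 imposes f)
#4 stroke at J1  (prefer integral on C1)
#0 stroke at J2  (J1 effort already set via bond 4)
#2 stroke at R1  (J1 effort already set via bond 4)
#1 stroke at J3  (0-jn J2 has e-setter on 0)
#3 stroke at R2  (common-e at J3 fixed by 1)

dq_C1/dt = F_Sf1 - 13*q_C1/72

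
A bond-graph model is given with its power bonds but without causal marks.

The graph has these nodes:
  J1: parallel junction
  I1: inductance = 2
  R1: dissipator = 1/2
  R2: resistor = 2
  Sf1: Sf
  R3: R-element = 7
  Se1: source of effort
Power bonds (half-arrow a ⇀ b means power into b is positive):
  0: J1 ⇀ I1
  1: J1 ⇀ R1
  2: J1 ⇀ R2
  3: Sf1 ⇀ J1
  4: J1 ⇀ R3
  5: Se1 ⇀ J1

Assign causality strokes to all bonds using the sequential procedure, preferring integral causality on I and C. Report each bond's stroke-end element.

#0 |I1
#1 |R1
#2 |R2
#3 |Sf1
#4 |R3
#5 |J1

b3 →Sf1  (Sf1 fixes flow; stroke at Sf1)
b5 →J1  (source Se1 imposes e)
b0 →I1  (0-jn J1 has e-setter on 5)
b1 →R1  (common-e at J1 fixed by 5)
b2 →R2  (0-jn J1 has e-setter on 5)
b4 →R3  (J1 effort already set via bond 5)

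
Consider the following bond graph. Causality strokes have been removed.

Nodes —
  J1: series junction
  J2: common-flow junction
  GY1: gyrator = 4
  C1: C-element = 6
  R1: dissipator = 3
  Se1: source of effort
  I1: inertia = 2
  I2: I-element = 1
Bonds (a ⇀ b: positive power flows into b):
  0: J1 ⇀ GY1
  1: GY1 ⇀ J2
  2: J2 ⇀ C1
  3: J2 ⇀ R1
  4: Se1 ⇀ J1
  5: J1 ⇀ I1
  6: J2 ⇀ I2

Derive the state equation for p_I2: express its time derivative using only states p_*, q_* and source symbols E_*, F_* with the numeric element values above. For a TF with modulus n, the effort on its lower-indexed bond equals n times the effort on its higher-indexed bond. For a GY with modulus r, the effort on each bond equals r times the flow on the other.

dp_I2/dt = 2*p_I1 - 3*p_I2 - q_C1/6

β4 →J1  (Se1 fixes effort; stroke away)
β2 →J2  (prefer integral on C1)
β5 →I1  (I1 integral (f out))
β0 →J1  (J1: bond 5 brought flow, rest push out)
β1 →J2  (GY1: gyrator matches bond 0)
β6 →I2  (I2: I, integral causality)
β3 →J2  (1-jn J2 has f-setter on 6)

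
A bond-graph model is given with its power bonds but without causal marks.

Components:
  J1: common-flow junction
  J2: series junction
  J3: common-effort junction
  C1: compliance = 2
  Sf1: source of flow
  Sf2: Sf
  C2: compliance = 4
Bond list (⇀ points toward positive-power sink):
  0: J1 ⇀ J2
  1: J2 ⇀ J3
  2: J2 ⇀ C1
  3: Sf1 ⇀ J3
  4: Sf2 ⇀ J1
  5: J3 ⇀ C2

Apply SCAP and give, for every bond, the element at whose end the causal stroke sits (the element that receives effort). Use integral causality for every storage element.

b0 stroke→J1
b1 stroke→J2
b2 stroke→J2
b3 stroke→Sf1
b4 stroke→Sf2
b5 stroke→J3

bond 3 stroke at Sf1  (Sf1 fixes flow; stroke at Sf1)
bond 4 stroke at Sf2  (Sf2 fixes flow; stroke at Sf2)
bond 0 stroke at J1  (J1 flow already set via bond 4)
bond 1 stroke at J2  (J2: bond 0 brought flow, rest push out)
bond 2 stroke at J2  (J2 flow already set via bond 0)
bond 5 stroke at J3  (J3: last free bond brings effort in)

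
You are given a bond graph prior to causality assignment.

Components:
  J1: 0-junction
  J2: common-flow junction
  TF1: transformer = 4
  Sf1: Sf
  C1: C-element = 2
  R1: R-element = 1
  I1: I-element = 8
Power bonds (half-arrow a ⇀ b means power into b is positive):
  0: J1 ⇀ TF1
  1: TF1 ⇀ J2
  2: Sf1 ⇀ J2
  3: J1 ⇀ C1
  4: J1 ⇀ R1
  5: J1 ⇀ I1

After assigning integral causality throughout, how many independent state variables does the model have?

2  (C1, I1 all integral)

b2 →Sf1  (Sf1: flow source, stroke at near end)
b1 →J2  (J2: bond 2 brought flow, rest push out)
b0 →TF1  (TF1 one-in-one-out from 1)
b3 →J1  (C1 outputs effort q/C1)
b4 →R1  (J1 effort already set via bond 3)
b5 →I1  (common-e at J1 fixed by 3)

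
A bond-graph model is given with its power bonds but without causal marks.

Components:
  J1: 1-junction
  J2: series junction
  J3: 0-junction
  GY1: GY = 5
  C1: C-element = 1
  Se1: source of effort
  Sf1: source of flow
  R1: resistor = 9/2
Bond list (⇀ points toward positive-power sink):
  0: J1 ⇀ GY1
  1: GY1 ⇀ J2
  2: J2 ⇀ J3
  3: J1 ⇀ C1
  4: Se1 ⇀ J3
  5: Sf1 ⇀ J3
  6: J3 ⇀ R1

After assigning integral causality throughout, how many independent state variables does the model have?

1  (C1 all integral)

β4 stroke→J3  (Se1 fixes effort; stroke away)
β5 stroke→Sf1  (Sf1: flow source, stroke at near end)
β2 stroke→J2  (J3: bond 4 brought effort, rest push out)
β6 stroke→R1  (J3 effort already set via bond 4)
β1 stroke→GY1  (J2 needs exactly one f-in)
β0 stroke→GY1  (through GY1, causality inverts; strokes same side of GY1)
β3 stroke→J1  (J1 flow already set via bond 0)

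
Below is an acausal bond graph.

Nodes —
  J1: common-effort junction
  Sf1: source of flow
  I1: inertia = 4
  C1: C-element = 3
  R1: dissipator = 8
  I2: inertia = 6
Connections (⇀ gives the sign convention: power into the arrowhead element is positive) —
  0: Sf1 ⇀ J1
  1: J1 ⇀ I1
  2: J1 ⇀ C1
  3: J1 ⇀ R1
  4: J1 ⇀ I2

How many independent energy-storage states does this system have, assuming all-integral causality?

3  (C1, I1, I2 all integral)

bond 0 →Sf1  (Sf1 (Sf) sets flow on bond)
bond 1 →I1  (prefer integral on I1)
bond 2 →J1  (C1 outputs effort q/C1)
bond 3 →R1  (J1 effort already set via bond 2)
bond 4 →I2  (J1: bond 2 brought effort, rest push out)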